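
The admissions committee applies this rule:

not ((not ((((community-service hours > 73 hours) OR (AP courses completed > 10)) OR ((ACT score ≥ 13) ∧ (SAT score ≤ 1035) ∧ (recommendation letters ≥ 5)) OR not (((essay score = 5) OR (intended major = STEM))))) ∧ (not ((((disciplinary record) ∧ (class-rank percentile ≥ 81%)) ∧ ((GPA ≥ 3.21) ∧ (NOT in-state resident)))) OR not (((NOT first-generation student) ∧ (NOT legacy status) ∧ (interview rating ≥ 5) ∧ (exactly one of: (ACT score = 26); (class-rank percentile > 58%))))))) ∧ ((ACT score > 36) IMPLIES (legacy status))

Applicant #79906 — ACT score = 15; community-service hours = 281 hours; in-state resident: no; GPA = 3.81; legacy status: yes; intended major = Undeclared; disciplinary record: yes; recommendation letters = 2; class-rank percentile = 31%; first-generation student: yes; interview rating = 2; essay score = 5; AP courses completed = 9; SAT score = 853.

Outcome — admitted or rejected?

Atomic conditions:
  community-service hours > 73 hours: 281 > 73 is true
  AP courses completed > 10: 9 > 10 is false
  ACT score ≥ 13: 15 ≥ 13 is true
  SAT score ≤ 1035: 853 ≤ 1035 is true
  recommendation letters ≥ 5: 2 ≥ 5 is false
  essay score = 5: 5 == 5 is true
  intended major = STEM: Undeclared == STEM is false
  disciplinary record: yes → true
  class-rank percentile ≥ 81%: 31 ≥ 81 is false
  GPA ≥ 3.21: 3.81 ≥ 3.21 is true
  NOT in-state resident: no → true
  NOT first-generation student: yes → false
  NOT legacy status: yes → false
  interview rating ≥ 5: 2 ≥ 5 is false
  ACT score = 26: 15 == 26 is false
  class-rank percentile > 58%: 31 > 58 is false
  ACT score > 36: 15 > 36 is false
  legacy status: yes → true
Combine:
[1.1.1.1.1] true OR false = true
[1.1.1.1.2] true AND true AND false = false
[1.1.1.1.3.1] true OR false = true
[1.1.1.1.3] NOT true = false
[1.1.1.1] true OR false OR false = true
[1.1.1] NOT true = false
[1.1.2.1.1.1] true AND false = false
[1.1.2.1.1.2] true AND true = true
[1.1.2.1.1] false AND true = false
[1.1.2.1] NOT false = true
[1.1.2.2.1.4] exactly-one(false, false) = false
[1.1.2.2.1] false AND false AND false AND false = false
[1.1.2.2] NOT false = true
[1.1.2] true OR true = true
[1.1] false AND true = false
[1] NOT false = true
[2] false → true (antecedent false ⇒ implication holds) = true
[root] true AND true = true
Overall: true → admitted

Admitted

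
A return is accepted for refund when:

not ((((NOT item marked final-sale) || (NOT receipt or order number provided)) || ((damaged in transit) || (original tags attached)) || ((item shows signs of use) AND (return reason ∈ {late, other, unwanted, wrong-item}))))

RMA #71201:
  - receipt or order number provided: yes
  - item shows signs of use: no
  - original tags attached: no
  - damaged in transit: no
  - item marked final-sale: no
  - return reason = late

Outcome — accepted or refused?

Refused

Atomic conditions:
  NOT item marked final-sale: no → true
  NOT receipt or order number provided: yes → false
  damaged in transit: no → false
  original tags attached: no → false
  item shows signs of use: no → false
  return reason ∈ {late, other, unwanted, wrong-item}: late is in the set → true
Combine:
[1.1] true OR false = true
[1.2] false OR false = false
[1.3] false AND true = false
[1] true OR false OR false = true
[root] NOT true = false
Overall: false → refused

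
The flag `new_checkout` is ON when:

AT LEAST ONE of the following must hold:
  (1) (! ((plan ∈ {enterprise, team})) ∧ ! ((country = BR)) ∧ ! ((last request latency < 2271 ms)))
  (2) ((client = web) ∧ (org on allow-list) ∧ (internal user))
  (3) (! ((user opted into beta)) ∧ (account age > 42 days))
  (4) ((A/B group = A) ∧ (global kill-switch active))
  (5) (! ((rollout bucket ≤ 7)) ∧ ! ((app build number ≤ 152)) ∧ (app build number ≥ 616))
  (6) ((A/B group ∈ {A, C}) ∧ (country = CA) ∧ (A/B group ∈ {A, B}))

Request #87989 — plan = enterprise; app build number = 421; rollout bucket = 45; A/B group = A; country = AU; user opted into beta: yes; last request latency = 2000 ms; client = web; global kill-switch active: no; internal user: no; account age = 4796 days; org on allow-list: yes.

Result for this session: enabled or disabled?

Atomic conditions:
  plan ∈ {enterprise, team}: enterprise is in the set → true
  country = BR: AU == BR is false
  last request latency < 2271 ms: 2000 < 2271 is true
  client = web: web == web is true
  org on allow-list: yes → true
  internal user: no → false
  user opted into beta: yes → true
  account age > 42 days: 4796 > 42 is true
  A/B group = A: A == A is true
  global kill-switch active: no → false
  rollout bucket ≤ 7: 45 ≤ 7 is false
  app build number ≤ 152: 421 ≤ 152 is false
  app build number ≥ 616: 421 ≥ 616 is false
  A/B group ∈ {A, C}: A is in the set → true
  country = CA: AU == CA is false
  A/B group ∈ {A, B}: A is in the set → true
Combine:
[1.1] NOT true = false
[1.2] NOT false = true
[1.3] NOT true = false
[1] false AND true AND false = false
[2] true AND true AND false = false
[3.1] NOT true = false
[3] false AND true = false
[4] true AND false = false
[5.1] NOT false = true
[5.2] NOT false = true
[5] true AND true AND false = false
[6] true AND false AND true = false
[root] false OR false OR false OR false OR false OR false = false
Overall: false → disabled

Disabled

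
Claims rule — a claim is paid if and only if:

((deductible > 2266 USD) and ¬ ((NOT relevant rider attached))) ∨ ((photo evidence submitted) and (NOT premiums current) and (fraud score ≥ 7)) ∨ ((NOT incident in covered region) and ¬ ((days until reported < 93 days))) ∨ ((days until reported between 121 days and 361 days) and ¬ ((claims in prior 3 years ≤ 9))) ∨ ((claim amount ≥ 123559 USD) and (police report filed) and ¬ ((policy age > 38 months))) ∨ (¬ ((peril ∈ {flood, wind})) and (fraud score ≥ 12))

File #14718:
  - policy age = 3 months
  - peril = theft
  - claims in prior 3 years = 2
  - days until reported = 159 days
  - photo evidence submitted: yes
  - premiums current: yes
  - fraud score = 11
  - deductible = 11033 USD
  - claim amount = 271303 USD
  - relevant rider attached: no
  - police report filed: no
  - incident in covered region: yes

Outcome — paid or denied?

Atomic conditions:
  deductible > 2266 USD: 11033 > 2266 is true
  NOT relevant rider attached: no → true
  photo evidence submitted: yes → true
  NOT premiums current: yes → false
  fraud score ≥ 7: 11 ≥ 7 is true
  NOT incident in covered region: yes → false
  days until reported < 93 days: 159 < 93 is false
  days until reported between 121 days and 361 days: 159 in [121, 361] is true
  claims in prior 3 years ≤ 9: 2 ≤ 9 is true
  claim amount ≥ 123559 USD: 271303 ≥ 123559 is true
  police report filed: no → false
  policy age > 38 months: 3 > 38 is false
  peril ∈ {flood, wind}: theft is not in the set → false
  fraud score ≥ 12: 11 ≥ 12 is false
Combine:
[1.2] NOT true = false
[1] true AND false = false
[2] true AND false AND true = false
[3.2] NOT false = true
[3] false AND true = false
[4.2] NOT true = false
[4] true AND false = false
[5.3] NOT false = true
[5] true AND false AND true = false
[6.1] NOT false = true
[6] true AND false = false
[root] false OR false OR false OR false OR false OR false = false
Overall: false → denied

Denied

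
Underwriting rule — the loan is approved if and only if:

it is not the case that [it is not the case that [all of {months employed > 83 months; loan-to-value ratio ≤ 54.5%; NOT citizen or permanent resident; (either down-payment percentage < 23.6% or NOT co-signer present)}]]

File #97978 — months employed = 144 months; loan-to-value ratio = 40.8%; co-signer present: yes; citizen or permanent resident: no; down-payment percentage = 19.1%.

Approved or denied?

Approved

Atomic conditions:
  months employed > 83 months: 144 > 83 is true
  loan-to-value ratio ≤ 54.5%: 40.8 ≤ 54.5 is true
  NOT citizen or permanent resident: no → true
  down-payment percentage < 23.6%: 19.1 < 23.6 is true
  NOT co-signer present: yes → false
Combine:
[1.1.4] true OR false = true
[1.1] true AND true AND true AND true = true
[1] NOT true = false
[root] NOT false = true
Overall: true → approved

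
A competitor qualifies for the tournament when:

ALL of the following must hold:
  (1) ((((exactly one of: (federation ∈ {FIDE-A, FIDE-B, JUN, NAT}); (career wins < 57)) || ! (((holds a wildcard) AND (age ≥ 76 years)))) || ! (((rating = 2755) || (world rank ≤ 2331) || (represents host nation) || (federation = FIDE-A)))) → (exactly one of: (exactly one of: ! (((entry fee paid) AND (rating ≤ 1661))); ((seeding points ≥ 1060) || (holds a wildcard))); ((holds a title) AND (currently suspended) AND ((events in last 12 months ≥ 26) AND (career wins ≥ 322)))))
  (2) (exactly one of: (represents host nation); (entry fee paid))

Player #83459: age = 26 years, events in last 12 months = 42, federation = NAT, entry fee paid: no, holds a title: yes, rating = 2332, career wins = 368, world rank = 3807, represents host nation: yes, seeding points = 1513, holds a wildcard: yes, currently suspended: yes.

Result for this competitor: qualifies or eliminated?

Qualifies

Atomic conditions:
  federation ∈ {FIDE-A, FIDE-B, JUN, NAT}: NAT is in the set → true
  career wins < 57: 368 < 57 is false
  holds a wildcard: yes → true
  age ≥ 76 years: 26 ≥ 76 is false
  rating = 2755: 2332 == 2755 is false
  world rank ≤ 2331: 3807 ≤ 2331 is false
  represents host nation: yes → true
  federation = FIDE-A: NAT == FIDE-A is false
  entry fee paid: no → false
  rating ≤ 1661: 2332 ≤ 1661 is false
  seeding points ≥ 1060: 1513 ≥ 1060 is true
  holds a title: yes → true
  currently suspended: yes → true
  events in last 12 months ≥ 26: 42 ≥ 26 is true
  career wins ≥ 322: 368 ≥ 322 is true
Combine:
[1.1.1.1] exactly-one(true, false) = true
[1.1.1.2.1] true AND false = false
[1.1.1.2] NOT false = true
[1.1.1] true OR true = true
[1.1.2.1] false OR false OR true OR false = true
[1.1.2] NOT true = false
[1.1] true OR false = true
[1.2.1.1.1] false AND false = false
[1.2.1.1] NOT false = true
[1.2.1.2] true OR true = true
[1.2.1] exactly-one(true, true) = false
[1.2.2.3] true AND true = true
[1.2.2] true AND true AND true = true
[1.2] exactly-one(false, true) = true
[1] true → true = true
[2] exactly-one(true, false) = true
[root] true AND true = true
Overall: true → qualifies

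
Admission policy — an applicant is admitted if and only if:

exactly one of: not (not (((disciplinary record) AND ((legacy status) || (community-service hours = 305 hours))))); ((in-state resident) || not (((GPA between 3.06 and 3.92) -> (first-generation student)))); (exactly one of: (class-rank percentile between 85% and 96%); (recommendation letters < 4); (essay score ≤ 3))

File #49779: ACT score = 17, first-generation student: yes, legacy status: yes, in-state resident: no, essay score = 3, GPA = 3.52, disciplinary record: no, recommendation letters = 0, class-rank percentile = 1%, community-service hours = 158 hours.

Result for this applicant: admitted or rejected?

Atomic conditions:
  disciplinary record: no → false
  legacy status: yes → true
  community-service hours = 305 hours: 158 == 305 is false
  in-state resident: no → false
  GPA between 3.06 and 3.92: 3.52 in [3.06, 3.92] is true
  first-generation student: yes → true
  class-rank percentile between 85% and 96%: 1 in [85, 96] is false
  recommendation letters < 4: 0 < 4 is true
  essay score ≤ 3: 3 ≤ 3 is true
Combine:
[1.1.1.2] true OR false = true
[1.1.1] false AND true = false
[1.1] NOT false = true
[1] NOT true = false
[2.2.1] true → true = true
[2.2] NOT true = false
[2] false OR false = false
[3] exactly-one(false, true, true) = false
[root] exactly-one(false, false, false) = false
Overall: false → rejected

Rejected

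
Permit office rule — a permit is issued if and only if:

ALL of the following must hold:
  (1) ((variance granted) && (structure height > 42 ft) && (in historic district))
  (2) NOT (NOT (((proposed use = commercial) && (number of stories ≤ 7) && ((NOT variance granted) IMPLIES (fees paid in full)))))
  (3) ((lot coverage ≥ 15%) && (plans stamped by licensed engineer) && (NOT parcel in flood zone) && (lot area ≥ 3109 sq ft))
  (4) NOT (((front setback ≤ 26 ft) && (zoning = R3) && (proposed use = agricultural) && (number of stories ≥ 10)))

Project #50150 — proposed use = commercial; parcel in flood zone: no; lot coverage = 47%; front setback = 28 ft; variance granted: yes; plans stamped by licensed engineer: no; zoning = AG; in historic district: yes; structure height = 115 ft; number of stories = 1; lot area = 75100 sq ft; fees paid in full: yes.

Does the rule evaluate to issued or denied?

Atomic conditions:
  variance granted: yes → true
  structure height > 42 ft: 115 > 42 is true
  in historic district: yes → true
  proposed use = commercial: commercial == commercial is true
  number of stories ≤ 7: 1 ≤ 7 is true
  NOT variance granted: yes → false
  fees paid in full: yes → true
  lot coverage ≥ 15%: 47 ≥ 15 is true
  plans stamped by licensed engineer: no → false
  NOT parcel in flood zone: no → true
  lot area ≥ 3109 sq ft: 75100 ≥ 3109 is true
  front setback ≤ 26 ft: 28 ≤ 26 is false
  zoning = R3: AG == R3 is false
  proposed use = agricultural: commercial == agricultural is false
  number of stories ≥ 10: 1 ≥ 10 is false
Combine:
[1] true AND true AND true = true
[2.1.1.3] false → true (antecedent false ⇒ implication holds) = true
[2.1.1] true AND true AND true = true
[2.1] NOT true = false
[2] NOT false = true
[3] true AND false AND true AND true = false
[4.1] false AND false AND false AND false = false
[4] NOT false = true
[root] true AND true AND false AND true = false
Overall: false → denied

Denied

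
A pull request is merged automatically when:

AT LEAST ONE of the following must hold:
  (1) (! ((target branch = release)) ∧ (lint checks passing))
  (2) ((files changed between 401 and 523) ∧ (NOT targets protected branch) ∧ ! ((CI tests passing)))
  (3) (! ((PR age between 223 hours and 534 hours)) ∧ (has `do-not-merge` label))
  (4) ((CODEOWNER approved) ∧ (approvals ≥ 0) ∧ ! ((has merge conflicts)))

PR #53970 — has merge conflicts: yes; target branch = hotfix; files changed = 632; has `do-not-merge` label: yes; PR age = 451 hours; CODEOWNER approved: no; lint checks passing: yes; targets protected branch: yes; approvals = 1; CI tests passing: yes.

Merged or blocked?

Atomic conditions:
  target branch = release: hotfix == release is false
  lint checks passing: yes → true
  files changed between 401 and 523: 632 in [401, 523] is false
  NOT targets protected branch: yes → false
  CI tests passing: yes → true
  PR age between 223 hours and 534 hours: 451 in [223, 534] is true
  has `do-not-merge` label: yes → true
  CODEOWNER approved: no → false
  approvals ≥ 0: 1 ≥ 0 is true
  has merge conflicts: yes → true
Combine:
[1.1] NOT false = true
[1] true AND true = true
[2.3] NOT true = false
[2] false AND false AND false = false
[3.1] NOT true = false
[3] false AND true = false
[4.3] NOT true = false
[4] false AND true AND false = false
[root] true OR false OR false OR false = true
Overall: true → merged

Merged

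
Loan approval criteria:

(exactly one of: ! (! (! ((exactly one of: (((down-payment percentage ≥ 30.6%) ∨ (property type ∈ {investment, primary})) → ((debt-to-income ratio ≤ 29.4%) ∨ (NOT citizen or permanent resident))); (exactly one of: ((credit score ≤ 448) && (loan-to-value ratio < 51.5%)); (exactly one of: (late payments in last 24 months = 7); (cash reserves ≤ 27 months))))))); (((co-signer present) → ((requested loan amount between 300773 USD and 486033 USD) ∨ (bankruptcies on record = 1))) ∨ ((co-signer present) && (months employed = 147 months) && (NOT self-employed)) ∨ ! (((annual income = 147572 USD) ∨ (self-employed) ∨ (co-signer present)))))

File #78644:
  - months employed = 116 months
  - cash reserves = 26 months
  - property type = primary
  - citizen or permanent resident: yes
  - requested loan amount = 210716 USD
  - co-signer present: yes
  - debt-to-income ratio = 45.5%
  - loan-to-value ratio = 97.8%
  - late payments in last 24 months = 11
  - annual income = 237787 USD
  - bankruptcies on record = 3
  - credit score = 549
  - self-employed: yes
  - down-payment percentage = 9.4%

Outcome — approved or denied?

Atomic conditions:
  down-payment percentage ≥ 30.6%: 9.4 ≥ 30.6 is false
  property type ∈ {investment, primary}: primary is in the set → true
  debt-to-income ratio ≤ 29.4%: 45.5 ≤ 29.4 is false
  NOT citizen or permanent resident: yes → false
  credit score ≤ 448: 549 ≤ 448 is false
  loan-to-value ratio < 51.5%: 97.8 < 51.5 is false
  late payments in last 24 months = 7: 11 == 7 is false
  cash reserves ≤ 27 months: 26 ≤ 27 is true
  co-signer present: yes → true
  requested loan amount between 300773 USD and 486033 USD: 210716 in [300773, 486033] is false
  bankruptcies on record = 1: 3 == 1 is false
  months employed = 147 months: 116 == 147 is false
  NOT self-employed: yes → false
  annual income = 147572 USD: 237787 == 147572 is false
  self-employed: yes → true
Combine:
[1.1.1.1.1.1] false OR true = true
[1.1.1.1.1.2] false OR false = false
[1.1.1.1.1] true → false = false
[1.1.1.1.2.1] false AND false = false
[1.1.1.1.2.2] exactly-one(false, true) = true
[1.1.1.1.2] exactly-one(false, true) = true
[1.1.1.1] exactly-one(false, true) = true
[1.1.1] NOT true = false
[1.1] NOT false = true
[1] NOT true = false
[2.1.2] false OR false = false
[2.1] true → false = false
[2.2] true AND false AND false = false
[2.3.1] false OR true OR true = true
[2.3] NOT true = false
[2] false OR false OR false = false
[root] exactly-one(false, false) = false
Overall: false → denied

Denied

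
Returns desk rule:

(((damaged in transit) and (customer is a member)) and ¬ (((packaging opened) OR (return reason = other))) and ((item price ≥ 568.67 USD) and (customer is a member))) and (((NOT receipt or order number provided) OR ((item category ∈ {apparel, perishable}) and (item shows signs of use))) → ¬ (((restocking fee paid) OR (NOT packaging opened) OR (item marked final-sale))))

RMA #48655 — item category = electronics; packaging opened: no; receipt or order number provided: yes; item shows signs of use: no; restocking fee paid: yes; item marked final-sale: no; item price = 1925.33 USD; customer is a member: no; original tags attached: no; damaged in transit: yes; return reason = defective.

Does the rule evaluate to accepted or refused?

Refused

Atomic conditions:
  damaged in transit: yes → true
  customer is a member: no → false
  packaging opened: no → false
  return reason = other: defective == other is false
  item price ≥ 568.67 USD: 1925.33 ≥ 568.67 is true
  NOT receipt or order number provided: yes → false
  item category ∈ {apparel, perishable}: electronics is not in the set → false
  item shows signs of use: no → false
  restocking fee paid: yes → true
  NOT packaging opened: no → true
  item marked final-sale: no → false
Combine:
[1.1] true AND false = false
[1.2.1] false OR false = false
[1.2] NOT false = true
[1.3] true AND false = false
[1] false AND true AND false = false
[2.1.2] false AND false = false
[2.1] false OR false = false
[2.2.1] true OR true OR false = true
[2.2] NOT true = false
[2] false → false (antecedent false ⇒ implication holds) = true
[root] false AND true = false
Overall: false → refused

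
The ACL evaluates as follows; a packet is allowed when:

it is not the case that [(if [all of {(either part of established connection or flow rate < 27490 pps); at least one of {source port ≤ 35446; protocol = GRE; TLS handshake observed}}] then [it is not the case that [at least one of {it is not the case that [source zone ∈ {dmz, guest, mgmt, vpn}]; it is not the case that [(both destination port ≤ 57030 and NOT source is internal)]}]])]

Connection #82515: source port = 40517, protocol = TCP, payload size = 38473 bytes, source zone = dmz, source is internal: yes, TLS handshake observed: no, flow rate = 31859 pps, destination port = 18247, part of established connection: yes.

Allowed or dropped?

Atomic conditions:
  part of established connection: yes → true
  flow rate < 27490 pps: 31859 < 27490 is false
  source port ≤ 35446: 40517 ≤ 35446 is false
  protocol = GRE: TCP == GRE is false
  TLS handshake observed: no → false
  source zone ∈ {dmz, guest, mgmt, vpn}: dmz is in the set → true
  destination port ≤ 57030: 18247 ≤ 57030 is true
  NOT source is internal: yes → false
Combine:
[1.1.1] true OR false = true
[1.1.2] false OR false OR false = false
[1.1] true AND false = false
[1.2.1.1] NOT true = false
[1.2.1.2.1] true AND false = false
[1.2.1.2] NOT false = true
[1.2.1] false OR true = true
[1.2] NOT true = false
[1] false → false (antecedent false ⇒ implication holds) = true
[root] NOT true = false
Overall: false → dropped

Dropped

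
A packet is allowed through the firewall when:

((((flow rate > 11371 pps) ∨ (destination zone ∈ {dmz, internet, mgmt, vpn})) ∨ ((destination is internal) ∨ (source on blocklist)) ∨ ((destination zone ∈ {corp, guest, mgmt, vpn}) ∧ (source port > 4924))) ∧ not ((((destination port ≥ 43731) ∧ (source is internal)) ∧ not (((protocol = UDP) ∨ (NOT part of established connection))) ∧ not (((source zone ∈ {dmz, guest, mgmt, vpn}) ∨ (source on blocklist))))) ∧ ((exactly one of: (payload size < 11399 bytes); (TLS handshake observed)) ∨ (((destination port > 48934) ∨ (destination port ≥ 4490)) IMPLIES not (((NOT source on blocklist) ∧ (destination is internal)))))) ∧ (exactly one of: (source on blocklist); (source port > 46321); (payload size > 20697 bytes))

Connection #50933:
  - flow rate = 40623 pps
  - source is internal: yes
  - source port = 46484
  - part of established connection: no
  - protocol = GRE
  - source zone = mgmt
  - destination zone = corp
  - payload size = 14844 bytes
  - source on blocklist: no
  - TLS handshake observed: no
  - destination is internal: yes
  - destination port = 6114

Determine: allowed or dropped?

Dropped

Atomic conditions:
  flow rate > 11371 pps: 40623 > 11371 is true
  destination zone ∈ {dmz, internet, mgmt, vpn}: corp is not in the set → false
  destination is internal: yes → true
  source on blocklist: no → false
  destination zone ∈ {corp, guest, mgmt, vpn}: corp is in the set → true
  source port > 4924: 46484 > 4924 is true
  destination port ≥ 43731: 6114 ≥ 43731 is false
  source is internal: yes → true
  protocol = UDP: GRE == UDP is false
  NOT part of established connection: no → true
  source zone ∈ {dmz, guest, mgmt, vpn}: mgmt is in the set → true
  payload size < 11399 bytes: 14844 < 11399 is false
  TLS handshake observed: no → false
  destination port > 48934: 6114 > 48934 is false
  destination port ≥ 4490: 6114 ≥ 4490 is true
  NOT source on blocklist: no → true
  source port > 46321: 46484 > 46321 is true
  payload size > 20697 bytes: 14844 > 20697 is false
Combine:
[1.1.1] true OR false = true
[1.1.2] true OR false = true
[1.1.3] true AND true = true
[1.1] true OR true OR true = true
[1.2.1.1] false AND true = false
[1.2.1.2.1] false OR true = true
[1.2.1.2] NOT true = false
[1.2.1.3.1] true OR false = true
[1.2.1.3] NOT true = false
[1.2.1] false AND false AND false = false
[1.2] NOT false = true
[1.3.1] exactly-one(false, false) = false
[1.3.2.1] false OR true = true
[1.3.2.2.1] true AND true = true
[1.3.2.2] NOT true = false
[1.3.2] true → false = false
[1.3] false OR false = false
[1] true AND true AND false = false
[2] exactly-one(false, true, false) = true
[root] false AND true = false
Overall: false → dropped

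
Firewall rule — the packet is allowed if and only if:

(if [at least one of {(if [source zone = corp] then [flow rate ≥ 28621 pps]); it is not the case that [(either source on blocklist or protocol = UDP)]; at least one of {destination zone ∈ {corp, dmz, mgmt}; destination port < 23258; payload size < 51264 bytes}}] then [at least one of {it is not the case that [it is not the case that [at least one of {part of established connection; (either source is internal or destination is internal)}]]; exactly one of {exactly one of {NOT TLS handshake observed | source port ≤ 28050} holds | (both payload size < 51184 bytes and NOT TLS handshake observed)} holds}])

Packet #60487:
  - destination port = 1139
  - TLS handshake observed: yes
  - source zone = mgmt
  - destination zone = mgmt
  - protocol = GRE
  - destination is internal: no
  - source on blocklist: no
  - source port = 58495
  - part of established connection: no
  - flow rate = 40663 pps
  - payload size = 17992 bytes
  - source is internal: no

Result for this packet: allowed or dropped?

Atomic conditions:
  source zone = corp: mgmt == corp is false
  flow rate ≥ 28621 pps: 40663 ≥ 28621 is true
  source on blocklist: no → false
  protocol = UDP: GRE == UDP is false
  destination zone ∈ {corp, dmz, mgmt}: mgmt is in the set → true
  destination port < 23258: 1139 < 23258 is true
  payload size < 51264 bytes: 17992 < 51264 is true
  part of established connection: no → false
  source is internal: no → false
  destination is internal: no → false
  NOT TLS handshake observed: yes → false
  source port ≤ 28050: 58495 ≤ 28050 is false
  payload size < 51184 bytes: 17992 < 51184 is true
Combine:
[1.1] false → true (antecedent false ⇒ implication holds) = true
[1.2.1] false OR false = false
[1.2] NOT false = true
[1.3] true OR true OR true = true
[1] true OR true OR true = true
[2.1.1.1.2] false OR false = false
[2.1.1.1] false OR false = false
[2.1.1] NOT false = true
[2.1] NOT true = false
[2.2.1] exactly-one(false, false) = false
[2.2.2] true AND false = false
[2.2] exactly-one(false, false) = false
[2] false OR false = false
[root] true → false = false
Overall: false → dropped

Dropped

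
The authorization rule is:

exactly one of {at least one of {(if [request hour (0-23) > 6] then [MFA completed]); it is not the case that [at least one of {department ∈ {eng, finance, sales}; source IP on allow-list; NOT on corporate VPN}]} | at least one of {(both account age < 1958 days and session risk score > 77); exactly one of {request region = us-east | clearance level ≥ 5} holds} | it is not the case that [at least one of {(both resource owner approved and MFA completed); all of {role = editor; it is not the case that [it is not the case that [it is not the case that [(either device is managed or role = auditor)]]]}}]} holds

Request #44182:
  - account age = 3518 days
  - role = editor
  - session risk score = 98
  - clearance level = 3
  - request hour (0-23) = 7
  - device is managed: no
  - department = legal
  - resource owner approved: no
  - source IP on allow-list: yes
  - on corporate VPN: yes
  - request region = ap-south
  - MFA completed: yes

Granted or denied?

Atomic conditions:
  request hour (0-23) > 6: 7 > 6 is true
  MFA completed: yes → true
  department ∈ {eng, finance, sales}: legal is not in the set → false
  source IP on allow-list: yes → true
  NOT on corporate VPN: yes → false
  account age < 1958 days: 3518 < 1958 is false
  session risk score > 77: 98 > 77 is true
  request region = us-east: ap-south == us-east is false
  clearance level ≥ 5: 3 ≥ 5 is false
  resource owner approved: no → false
  role = editor: editor == editor is true
  device is managed: no → false
  role = auditor: editor == auditor is false
Combine:
[1.1] true → true = true
[1.2.1] false OR true OR false = true
[1.2] NOT true = false
[1] true OR false = true
[2.1] false AND true = false
[2.2] exactly-one(false, false) = false
[2] false OR false = false
[3.1.1] false AND true = false
[3.1.2.2.1.1.1] false OR false = false
[3.1.2.2.1.1] NOT false = true
[3.1.2.2.1] NOT true = false
[3.1.2.2] NOT false = true
[3.1.2] true AND true = true
[3.1] false OR true = true
[3] NOT true = false
[root] exactly-one(true, false, false) = true
Overall: true → granted

Granted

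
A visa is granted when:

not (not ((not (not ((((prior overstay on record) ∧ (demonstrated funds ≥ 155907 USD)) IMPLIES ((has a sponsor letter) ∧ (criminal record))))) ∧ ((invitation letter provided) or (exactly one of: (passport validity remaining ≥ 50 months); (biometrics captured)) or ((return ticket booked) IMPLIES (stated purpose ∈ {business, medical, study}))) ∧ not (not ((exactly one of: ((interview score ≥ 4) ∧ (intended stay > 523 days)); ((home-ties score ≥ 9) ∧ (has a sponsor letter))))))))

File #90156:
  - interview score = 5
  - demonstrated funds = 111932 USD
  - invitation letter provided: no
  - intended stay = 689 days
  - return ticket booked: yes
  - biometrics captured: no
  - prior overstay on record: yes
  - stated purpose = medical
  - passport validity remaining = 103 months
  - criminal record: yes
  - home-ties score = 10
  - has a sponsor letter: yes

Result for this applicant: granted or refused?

Atomic conditions:
  prior overstay on record: yes → true
  demonstrated funds ≥ 155907 USD: 111932 ≥ 155907 is false
  has a sponsor letter: yes → true
  criminal record: yes → true
  invitation letter provided: no → false
  passport validity remaining ≥ 50 months: 103 ≥ 50 is true
  biometrics captured: no → false
  return ticket booked: yes → true
  stated purpose ∈ {business, medical, study}: medical is in the set → true
  interview score ≥ 4: 5 ≥ 4 is true
  intended stay > 523 days: 689 > 523 is true
  home-ties score ≥ 9: 10 ≥ 9 is true
Combine:
[1.1.1.1.1.1] true AND false = false
[1.1.1.1.1.2] true AND true = true
[1.1.1.1.1] false → true (antecedent false ⇒ implication holds) = true
[1.1.1.1] NOT true = false
[1.1.1] NOT false = true
[1.1.2.2] exactly-one(true, false) = true
[1.1.2.3] true → true = true
[1.1.2] false OR true OR true = true
[1.1.3.1.1.1] true AND true = true
[1.1.3.1.1.2] true AND true = true
[1.1.3.1.1] exactly-one(true, true) = false
[1.1.3.1] NOT false = true
[1.1.3] NOT true = false
[1.1] true AND true AND false = false
[1] NOT false = true
[root] NOT true = false
Overall: false → refused

Refused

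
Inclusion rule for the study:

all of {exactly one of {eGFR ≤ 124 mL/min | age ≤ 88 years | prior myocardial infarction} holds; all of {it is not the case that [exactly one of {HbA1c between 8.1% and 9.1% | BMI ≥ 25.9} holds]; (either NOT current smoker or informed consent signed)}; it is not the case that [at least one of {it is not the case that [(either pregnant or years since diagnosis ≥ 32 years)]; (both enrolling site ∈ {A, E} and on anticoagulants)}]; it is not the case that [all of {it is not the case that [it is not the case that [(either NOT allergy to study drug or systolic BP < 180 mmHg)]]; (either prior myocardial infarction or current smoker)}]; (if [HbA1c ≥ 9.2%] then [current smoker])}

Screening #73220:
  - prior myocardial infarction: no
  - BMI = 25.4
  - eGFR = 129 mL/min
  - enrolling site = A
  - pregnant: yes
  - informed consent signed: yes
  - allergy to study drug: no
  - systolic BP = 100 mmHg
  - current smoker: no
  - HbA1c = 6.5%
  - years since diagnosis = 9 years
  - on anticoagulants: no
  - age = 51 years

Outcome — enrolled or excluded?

Atomic conditions:
  eGFR ≤ 124 mL/min: 129 ≤ 124 is false
  age ≤ 88 years: 51 ≤ 88 is true
  prior myocardial infarction: no → false
  HbA1c between 8.1% and 9.1%: 6.5 in [8.1, 9.1] is false
  BMI ≥ 25.9: 25.4 ≥ 25.9 is false
  NOT current smoker: no → true
  informed consent signed: yes → true
  pregnant: yes → true
  years since diagnosis ≥ 32 years: 9 ≥ 32 is false
  enrolling site ∈ {A, E}: A is in the set → true
  on anticoagulants: no → false
  NOT allergy to study drug: no → true
  systolic BP < 180 mmHg: 100 < 180 is true
  current smoker: no → false
  HbA1c ≥ 9.2%: 6.5 ≥ 9.2 is false
Combine:
[1] exactly-one(false, true, false) = true
[2.1.1] exactly-one(false, false) = false
[2.1] NOT false = true
[2.2] true OR true = true
[2] true AND true = true
[3.1.1.1] true OR false = true
[3.1.1] NOT true = false
[3.1.2] true AND false = false
[3.1] false OR false = false
[3] NOT false = true
[4.1.1.1.1] true OR true = true
[4.1.1.1] NOT true = false
[4.1.1] NOT false = true
[4.1.2] false OR false = false
[4.1] true AND false = false
[4] NOT false = true
[5] false → false (antecedent false ⇒ implication holds) = true
[root] true AND true AND true AND true AND true = true
Overall: true → enrolled

Enrolled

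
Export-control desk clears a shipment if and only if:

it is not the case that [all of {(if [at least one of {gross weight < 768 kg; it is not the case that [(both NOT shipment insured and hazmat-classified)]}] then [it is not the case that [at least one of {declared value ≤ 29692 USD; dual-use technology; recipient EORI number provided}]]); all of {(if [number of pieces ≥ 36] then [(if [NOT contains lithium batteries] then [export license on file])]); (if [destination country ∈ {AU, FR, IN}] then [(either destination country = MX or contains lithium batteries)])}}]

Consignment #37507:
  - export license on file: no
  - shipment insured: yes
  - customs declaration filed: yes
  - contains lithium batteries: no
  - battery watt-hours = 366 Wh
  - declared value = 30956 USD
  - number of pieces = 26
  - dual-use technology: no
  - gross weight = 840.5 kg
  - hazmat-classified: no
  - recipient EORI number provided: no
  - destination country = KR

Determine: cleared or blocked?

Blocked

Atomic conditions:
  gross weight < 768 kg: 840.5 < 768 is false
  NOT shipment insured: yes → false
  hazmat-classified: no → false
  declared value ≤ 29692 USD: 30956 ≤ 29692 is false
  dual-use technology: no → false
  recipient EORI number provided: no → false
  number of pieces ≥ 36: 26 ≥ 36 is false
  NOT contains lithium batteries: no → true
  export license on file: no → false
  destination country ∈ {AU, FR, IN}: KR is not in the set → false
  destination country = MX: KR == MX is false
  contains lithium batteries: no → false
Combine:
[1.1.1.2.1] false AND false = false
[1.1.1.2] NOT false = true
[1.1.1] false OR true = true
[1.1.2.1] false OR false OR false = false
[1.1.2] NOT false = true
[1.1] true → true = true
[1.2.1.2] true → false = false
[1.2.1] false → false (antecedent false ⇒ implication holds) = true
[1.2.2.2] false OR false = false
[1.2.2] false → false (antecedent false ⇒ implication holds) = true
[1.2] true AND true = true
[1] true AND true = true
[root] NOT true = false
Overall: false → blocked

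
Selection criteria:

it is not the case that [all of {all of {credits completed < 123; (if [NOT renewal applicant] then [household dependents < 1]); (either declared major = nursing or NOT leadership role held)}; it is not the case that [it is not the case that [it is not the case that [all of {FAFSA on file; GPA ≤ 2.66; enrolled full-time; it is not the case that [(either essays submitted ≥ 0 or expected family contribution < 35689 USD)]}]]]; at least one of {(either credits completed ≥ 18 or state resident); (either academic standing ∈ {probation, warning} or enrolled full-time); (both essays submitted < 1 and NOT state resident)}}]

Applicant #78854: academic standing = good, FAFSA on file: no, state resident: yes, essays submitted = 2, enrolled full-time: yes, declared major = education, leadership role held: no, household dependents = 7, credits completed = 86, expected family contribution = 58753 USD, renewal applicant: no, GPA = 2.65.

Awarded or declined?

Awarded

Atomic conditions:
  credits completed < 123: 86 < 123 is true
  NOT renewal applicant: no → true
  household dependents < 1: 7 < 1 is false
  declared major = nursing: education == nursing is false
  NOT leadership role held: no → true
  FAFSA on file: no → false
  GPA ≤ 2.66: 2.65 ≤ 2.66 is true
  enrolled full-time: yes → true
  essays submitted ≥ 0: 2 ≥ 0 is true
  expected family contribution < 35689 USD: 58753 < 35689 is false
  credits completed ≥ 18: 86 ≥ 18 is true
  state resident: yes → true
  academic standing ∈ {probation, warning}: good is not in the set → false
  essays submitted < 1: 2 < 1 is false
  NOT state resident: yes → false
Combine:
[1.1.2] true → false = false
[1.1.3] false OR true = true
[1.1] true AND false AND true = false
[1.2.1.1.1.4.1] true OR false = true
[1.2.1.1.1.4] NOT true = false
[1.2.1.1.1] false AND true AND true AND false = false
[1.2.1.1] NOT false = true
[1.2.1] NOT true = false
[1.2] NOT false = true
[1.3.1] true OR true = true
[1.3.2] false OR true = true
[1.3.3] false AND false = false
[1.3] true OR true OR false = true
[1] false AND true AND true = false
[root] NOT false = true
Overall: true → awarded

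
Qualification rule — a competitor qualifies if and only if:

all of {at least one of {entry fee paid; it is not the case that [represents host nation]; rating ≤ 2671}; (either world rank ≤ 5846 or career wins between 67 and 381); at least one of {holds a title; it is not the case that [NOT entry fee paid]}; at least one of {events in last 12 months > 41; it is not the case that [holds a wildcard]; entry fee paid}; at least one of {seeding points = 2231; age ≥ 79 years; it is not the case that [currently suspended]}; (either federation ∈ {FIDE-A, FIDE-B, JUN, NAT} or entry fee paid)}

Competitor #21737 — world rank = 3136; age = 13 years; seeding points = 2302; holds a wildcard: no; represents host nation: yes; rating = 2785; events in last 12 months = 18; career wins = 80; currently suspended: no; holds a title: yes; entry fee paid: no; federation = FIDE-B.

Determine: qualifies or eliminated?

Eliminated

Atomic conditions:
  entry fee paid: no → false
  represents host nation: yes → true
  rating ≤ 2671: 2785 ≤ 2671 is false
  world rank ≤ 5846: 3136 ≤ 5846 is true
  career wins between 67 and 381: 80 in [67, 381] is true
  holds a title: yes → true
  NOT entry fee paid: no → true
  events in last 12 months > 41: 18 > 41 is false
  holds a wildcard: no → false
  seeding points = 2231: 2302 == 2231 is false
  age ≥ 79 years: 13 ≥ 79 is false
  currently suspended: no → false
  federation ∈ {FIDE-A, FIDE-B, JUN, NAT}: FIDE-B is in the set → true
Combine:
[1.2] NOT true = false
[1] false OR false OR false = false
[2] true OR true = true
[3.2] NOT true = false
[3] true OR false = true
[4.2] NOT false = true
[4] false OR true OR false = true
[5.3] NOT false = true
[5] false OR false OR true = true
[6] true OR false = true
[root] false AND true AND true AND true AND true AND true = false
Overall: false → eliminated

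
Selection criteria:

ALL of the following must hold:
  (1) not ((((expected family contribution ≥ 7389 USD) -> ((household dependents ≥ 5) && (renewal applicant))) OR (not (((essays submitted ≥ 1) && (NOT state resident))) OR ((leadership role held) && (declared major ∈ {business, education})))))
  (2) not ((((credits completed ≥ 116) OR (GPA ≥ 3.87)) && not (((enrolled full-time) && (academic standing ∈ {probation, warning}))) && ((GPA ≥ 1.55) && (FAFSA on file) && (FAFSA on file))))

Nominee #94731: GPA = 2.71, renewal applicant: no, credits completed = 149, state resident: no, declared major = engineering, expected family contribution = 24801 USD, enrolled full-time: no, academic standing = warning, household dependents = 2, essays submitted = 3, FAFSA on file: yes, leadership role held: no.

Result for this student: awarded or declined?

Declined

Atomic conditions:
  expected family contribution ≥ 7389 USD: 24801 ≥ 7389 is true
  household dependents ≥ 5: 2 ≥ 5 is false
  renewal applicant: no → false
  essays submitted ≥ 1: 3 ≥ 1 is true
  NOT state resident: no → true
  leadership role held: no → false
  declared major ∈ {business, education}: engineering is not in the set → false
  credits completed ≥ 116: 149 ≥ 116 is true
  GPA ≥ 3.87: 2.71 ≥ 3.87 is false
  enrolled full-time: no → false
  academic standing ∈ {probation, warning}: warning is in the set → true
  GPA ≥ 1.55: 2.71 ≥ 1.55 is true
  FAFSA on file: yes → true
Combine:
[1.1.1.2] false AND false = false
[1.1.1] true → false = false
[1.1.2.1.1] true AND true = true
[1.1.2.1] NOT true = false
[1.1.2.2] false AND false = false
[1.1.2] false OR false = false
[1.1] false OR false = false
[1] NOT false = true
[2.1.1] true OR false = true
[2.1.2.1] false AND true = false
[2.1.2] NOT false = true
[2.1.3] true AND true AND true = true
[2.1] true AND true AND true = true
[2] NOT true = false
[root] true AND false = false
Overall: false → declined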